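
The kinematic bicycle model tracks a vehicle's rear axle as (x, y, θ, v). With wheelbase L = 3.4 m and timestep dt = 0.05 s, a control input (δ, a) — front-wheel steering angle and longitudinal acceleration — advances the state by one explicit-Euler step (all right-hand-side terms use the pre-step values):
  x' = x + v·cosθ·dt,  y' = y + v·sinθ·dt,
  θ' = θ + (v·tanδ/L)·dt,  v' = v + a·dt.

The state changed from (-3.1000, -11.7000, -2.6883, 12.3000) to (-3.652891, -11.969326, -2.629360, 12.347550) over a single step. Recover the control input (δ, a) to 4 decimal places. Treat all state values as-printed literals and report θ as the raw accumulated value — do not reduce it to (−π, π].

δ = 0.3150, a = 0.9510

a = (v'−v)/dt = (0.047550)/0.05 = 0.9510
Δθ = θ'−θ = 0.058940;  (v·dt/L) = 12.3000·0.05/3.4 = 0.180882
tan δ = Δθ·L/(v·dt) = 0.325847  →  δ = 0.3150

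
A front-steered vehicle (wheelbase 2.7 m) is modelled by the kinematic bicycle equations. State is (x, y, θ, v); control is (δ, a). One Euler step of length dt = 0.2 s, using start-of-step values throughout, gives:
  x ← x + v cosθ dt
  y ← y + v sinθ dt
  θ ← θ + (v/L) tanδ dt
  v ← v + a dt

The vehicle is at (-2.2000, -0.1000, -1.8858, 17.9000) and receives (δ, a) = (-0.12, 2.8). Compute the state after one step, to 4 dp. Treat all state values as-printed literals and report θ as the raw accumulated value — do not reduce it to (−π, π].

x' = -2.2000 + 17.9000·cos(-1.8858)·0.2 = -3.3092
y' = -0.1000 + 17.9000·sin(-1.8858)·0.2 = -3.5038
θ' = -1.8858 + (17.9000/2.7)·tan(-0.12)·0.2 = -2.0457
v' = 17.9000 + 2.8000·0.2 = 18.4600

(-3.3092, -3.5038, -2.0457, 18.4600)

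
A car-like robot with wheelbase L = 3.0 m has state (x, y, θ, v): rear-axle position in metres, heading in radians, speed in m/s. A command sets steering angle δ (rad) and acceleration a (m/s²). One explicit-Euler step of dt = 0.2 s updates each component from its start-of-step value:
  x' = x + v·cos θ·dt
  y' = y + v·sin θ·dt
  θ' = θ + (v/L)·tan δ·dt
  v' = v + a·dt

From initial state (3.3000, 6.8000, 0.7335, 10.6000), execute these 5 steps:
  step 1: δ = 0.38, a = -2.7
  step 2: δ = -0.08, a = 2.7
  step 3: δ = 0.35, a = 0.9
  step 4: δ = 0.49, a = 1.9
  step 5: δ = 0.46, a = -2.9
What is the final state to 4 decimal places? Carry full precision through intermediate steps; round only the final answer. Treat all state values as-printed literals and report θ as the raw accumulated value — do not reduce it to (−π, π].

(7.8161, 15.9238, 1.9719, 10.5800)

after step 1 (δ=0.38, a=-2.7): (4.874812, 8.219284, 1.015752, 10.060000)
after step 2 (δ=-0.08, a=2.7): (5.935098, 9.929236, 0.961984, 10.600000)
after step 3 (δ=0.35, a=0.9): (7.147513, 11.668331, 1.219937, 10.780000)
after step 4 (δ=0.49, a=1.9): (7.888541, 13.692982, 1.603265, 11.160000)
after step 5 (δ=0.46, a=-2.9): (7.816083, 15.923806, 1.971879, 10.580000)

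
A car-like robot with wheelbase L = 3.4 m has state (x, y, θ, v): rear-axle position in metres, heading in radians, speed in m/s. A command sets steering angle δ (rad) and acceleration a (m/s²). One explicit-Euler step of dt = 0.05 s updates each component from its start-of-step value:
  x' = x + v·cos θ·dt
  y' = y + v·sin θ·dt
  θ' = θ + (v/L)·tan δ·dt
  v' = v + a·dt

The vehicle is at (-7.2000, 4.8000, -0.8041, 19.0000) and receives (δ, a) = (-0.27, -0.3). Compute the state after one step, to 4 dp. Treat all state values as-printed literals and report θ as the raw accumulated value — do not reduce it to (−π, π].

(-6.5409, 4.1158, -0.8814, 18.9850)

x' = -7.2000 + 19.0000·cos(-0.8041)·0.05 = -6.5409
y' = 4.8000 + 19.0000·sin(-0.8041)·0.05 = 4.1158
θ' = -0.8041 + (19.0000/3.4)·tan(-0.27)·0.05 = -0.8814
v' = 19.0000 − 0.3000·0.05 = 18.9850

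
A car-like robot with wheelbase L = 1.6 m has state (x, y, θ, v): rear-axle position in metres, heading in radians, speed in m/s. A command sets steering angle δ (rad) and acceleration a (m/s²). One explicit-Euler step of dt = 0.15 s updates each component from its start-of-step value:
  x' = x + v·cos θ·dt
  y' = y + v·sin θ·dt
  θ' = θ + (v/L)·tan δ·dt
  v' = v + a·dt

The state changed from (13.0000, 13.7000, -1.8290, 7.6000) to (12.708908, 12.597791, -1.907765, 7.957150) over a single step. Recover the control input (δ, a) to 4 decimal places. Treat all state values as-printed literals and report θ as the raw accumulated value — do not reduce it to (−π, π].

a = (v'−v)/dt = (0.357150)/0.15 = 2.3810
Δθ = θ'−θ = -0.078765;  (v·dt/L) = 7.6000·0.15/1.6 = 0.712500
tan δ = Δθ·L/(v·dt) = -0.110547  →  δ = -0.1101

δ = -0.1101, a = 2.3810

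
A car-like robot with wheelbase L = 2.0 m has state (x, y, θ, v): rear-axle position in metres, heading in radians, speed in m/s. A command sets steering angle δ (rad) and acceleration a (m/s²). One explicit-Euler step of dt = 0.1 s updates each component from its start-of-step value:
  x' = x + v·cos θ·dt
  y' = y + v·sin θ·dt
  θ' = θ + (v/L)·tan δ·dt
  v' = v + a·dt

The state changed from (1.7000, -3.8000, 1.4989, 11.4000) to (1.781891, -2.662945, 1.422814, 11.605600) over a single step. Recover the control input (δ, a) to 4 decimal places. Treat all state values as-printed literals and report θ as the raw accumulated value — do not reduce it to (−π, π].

a = (v'−v)/dt = (0.205600)/0.1 = 2.0560
Δθ = θ'−θ = -0.076086;  (v·dt/L) = 11.4000·0.1/2.0 = 0.570000
tan δ = Δθ·L/(v·dt) = -0.133484  →  δ = -0.1327

δ = -0.1327, a = 2.0560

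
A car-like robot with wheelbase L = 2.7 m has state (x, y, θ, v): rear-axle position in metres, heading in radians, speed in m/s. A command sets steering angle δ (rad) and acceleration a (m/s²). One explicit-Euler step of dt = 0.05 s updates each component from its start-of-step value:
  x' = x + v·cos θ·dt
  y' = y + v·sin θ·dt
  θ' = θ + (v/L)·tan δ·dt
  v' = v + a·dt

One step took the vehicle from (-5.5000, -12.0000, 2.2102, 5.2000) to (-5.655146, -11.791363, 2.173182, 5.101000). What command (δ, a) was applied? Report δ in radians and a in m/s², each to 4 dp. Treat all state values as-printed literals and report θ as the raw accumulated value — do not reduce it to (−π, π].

a = (v'−v)/dt = (-0.099000)/0.05 = -1.9800
Δθ = θ'−θ = -0.037018;  (v·dt/L) = 5.2000·0.05/2.7 = 0.096296
tan δ = Δθ·L/(v·dt) = -0.384418  →  δ = -0.3670

δ = -0.3670, a = -1.9800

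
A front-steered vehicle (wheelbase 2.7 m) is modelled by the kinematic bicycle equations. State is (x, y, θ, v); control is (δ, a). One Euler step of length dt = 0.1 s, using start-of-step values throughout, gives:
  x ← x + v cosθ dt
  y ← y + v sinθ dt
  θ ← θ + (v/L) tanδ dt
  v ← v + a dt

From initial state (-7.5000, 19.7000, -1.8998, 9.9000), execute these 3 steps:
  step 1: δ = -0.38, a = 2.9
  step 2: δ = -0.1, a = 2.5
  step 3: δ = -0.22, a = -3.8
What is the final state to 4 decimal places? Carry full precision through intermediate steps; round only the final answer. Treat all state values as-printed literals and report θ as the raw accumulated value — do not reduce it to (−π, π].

(-8.7990, 16.9477, -2.1706, 10.0600)

after step 1 (δ=-0.38, a=2.9): (-7.819869, 18.763099, -2.046251, 10.190000)
after step 2 (δ=-0.1, a=2.5): (-8.286309, 17.857122, -2.084118, 10.440000)
after step 3 (δ=-0.22, a=-3.8): (-8.798991, 16.947675, -2.170585, 10.060000)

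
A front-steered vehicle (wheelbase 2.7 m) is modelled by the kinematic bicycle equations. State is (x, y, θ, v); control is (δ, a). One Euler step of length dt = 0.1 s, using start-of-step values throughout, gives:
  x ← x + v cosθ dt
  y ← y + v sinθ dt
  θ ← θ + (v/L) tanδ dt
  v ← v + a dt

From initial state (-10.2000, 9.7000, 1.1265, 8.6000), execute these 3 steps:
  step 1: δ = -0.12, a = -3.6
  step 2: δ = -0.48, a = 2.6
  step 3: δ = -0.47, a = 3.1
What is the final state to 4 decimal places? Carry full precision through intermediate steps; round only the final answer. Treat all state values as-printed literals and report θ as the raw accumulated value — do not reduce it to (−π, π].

after step 1 (δ=-0.12, a=-3.6): (-9.830353, 10.476505, 1.088093, 8.240000)
after step 2 (δ=-0.48, a=2.6): (-9.447872, 11.206358, 0.929211, 8.500000)
after step 3 (δ=-0.47, a=3.1): (-8.939176, 11.887334, 0.769295, 8.810000)

(-8.9392, 11.8873, 0.7693, 8.8100)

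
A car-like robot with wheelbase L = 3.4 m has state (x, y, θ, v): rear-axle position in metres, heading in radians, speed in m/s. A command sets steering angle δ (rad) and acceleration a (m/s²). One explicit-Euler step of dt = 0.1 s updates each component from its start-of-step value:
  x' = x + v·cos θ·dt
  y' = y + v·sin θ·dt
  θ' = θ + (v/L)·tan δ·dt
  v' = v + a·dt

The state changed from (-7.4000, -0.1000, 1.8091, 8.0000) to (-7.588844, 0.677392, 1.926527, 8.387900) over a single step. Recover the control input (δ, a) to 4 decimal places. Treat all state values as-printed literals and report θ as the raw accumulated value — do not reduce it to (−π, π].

a = (v'−v)/dt = (0.387900)/0.1 = 3.8790
Δθ = θ'−θ = 0.117427;  (v·dt/L) = 8.0000·0.1/3.4 = 0.235294
tan δ = Δθ·L/(v·dt) = 0.499065  →  δ = 0.4629

δ = 0.4629, a = 3.8790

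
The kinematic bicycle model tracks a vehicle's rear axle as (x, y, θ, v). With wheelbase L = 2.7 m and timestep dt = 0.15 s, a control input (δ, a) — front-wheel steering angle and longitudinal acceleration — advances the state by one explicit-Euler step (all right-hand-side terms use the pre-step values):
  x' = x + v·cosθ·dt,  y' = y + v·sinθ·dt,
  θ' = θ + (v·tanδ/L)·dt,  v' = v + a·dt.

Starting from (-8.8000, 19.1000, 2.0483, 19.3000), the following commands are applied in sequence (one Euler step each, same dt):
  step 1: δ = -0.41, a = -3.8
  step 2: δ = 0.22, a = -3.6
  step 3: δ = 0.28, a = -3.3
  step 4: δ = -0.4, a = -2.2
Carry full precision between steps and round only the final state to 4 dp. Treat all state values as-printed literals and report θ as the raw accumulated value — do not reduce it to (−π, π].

(-12.1750, 29.4118, 1.6899, 17.3650)

after step 1 (δ=-0.41, a=-3.8): (-10.130436, 21.671180, 1.582279, 18.730000)
after step 2 (δ=0.22, a=-3.6): (-10.162696, 24.480494, 1.814967, 18.190000)
after step 3 (δ=0.28, a=-3.3): (-10.822316, 27.128062, 2.105557, 17.695000)
after step 4 (δ=-0.4, a=-2.2): (-12.175014, 29.411754, 1.689928, 17.365000)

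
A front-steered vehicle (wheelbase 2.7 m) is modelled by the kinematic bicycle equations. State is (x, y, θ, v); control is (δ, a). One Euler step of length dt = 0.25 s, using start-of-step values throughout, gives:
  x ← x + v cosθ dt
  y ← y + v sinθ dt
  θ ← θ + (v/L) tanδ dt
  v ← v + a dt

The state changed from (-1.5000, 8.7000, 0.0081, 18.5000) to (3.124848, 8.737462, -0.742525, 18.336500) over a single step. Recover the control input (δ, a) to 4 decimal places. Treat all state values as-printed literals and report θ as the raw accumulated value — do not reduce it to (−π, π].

δ = -0.4130, a = -0.6540

a = (v'−v)/dt = (-0.163500)/0.25 = -0.6540
Δθ = θ'−θ = -0.750625;  (v·dt/L) = 18.5000·0.25/2.7 = 1.712963
tan δ = Δθ·L/(v·dt) = -0.438203  →  δ = -0.4130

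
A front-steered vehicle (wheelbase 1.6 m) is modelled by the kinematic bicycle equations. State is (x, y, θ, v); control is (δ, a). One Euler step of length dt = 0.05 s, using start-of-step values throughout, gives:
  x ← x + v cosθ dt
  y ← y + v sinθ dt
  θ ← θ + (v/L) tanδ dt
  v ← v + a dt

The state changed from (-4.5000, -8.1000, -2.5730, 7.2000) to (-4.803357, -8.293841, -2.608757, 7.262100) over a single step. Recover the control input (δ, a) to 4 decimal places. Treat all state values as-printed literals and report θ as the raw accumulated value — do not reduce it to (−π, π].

a = (v'−v)/dt = (0.062100)/0.05 = 1.2420
Δθ = θ'−θ = -0.035757;  (v·dt/L) = 7.2000·0.05/1.6 = 0.225000
tan δ = Δθ·L/(v·dt) = -0.158920  →  δ = -0.1576

δ = -0.1576, a = 1.2420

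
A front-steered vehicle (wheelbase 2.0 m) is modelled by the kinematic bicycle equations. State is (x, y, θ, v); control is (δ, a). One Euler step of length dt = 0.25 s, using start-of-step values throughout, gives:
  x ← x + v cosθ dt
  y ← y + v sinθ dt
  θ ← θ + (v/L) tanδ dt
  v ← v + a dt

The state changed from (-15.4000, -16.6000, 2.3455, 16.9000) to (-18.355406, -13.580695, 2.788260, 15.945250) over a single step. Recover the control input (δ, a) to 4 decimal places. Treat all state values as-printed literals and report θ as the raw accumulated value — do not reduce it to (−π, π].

a = (v'−v)/dt = (-0.954750)/0.25 = -3.8190
Δθ = θ'−θ = 0.442760;  (v·dt/L) = 16.9000·0.25/2.0 = 2.112500
tan δ = Δθ·L/(v·dt) = 0.209591  →  δ = 0.2066

δ = 0.2066, a = -3.8190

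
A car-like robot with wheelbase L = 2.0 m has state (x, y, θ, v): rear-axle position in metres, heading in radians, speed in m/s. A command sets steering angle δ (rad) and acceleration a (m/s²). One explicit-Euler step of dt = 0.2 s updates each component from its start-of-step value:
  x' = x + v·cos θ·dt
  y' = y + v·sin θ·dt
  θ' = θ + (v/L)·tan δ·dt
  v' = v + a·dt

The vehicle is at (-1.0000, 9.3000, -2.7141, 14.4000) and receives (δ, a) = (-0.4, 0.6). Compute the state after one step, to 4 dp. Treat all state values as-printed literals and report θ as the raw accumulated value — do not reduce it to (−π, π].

x' = -1.0000 + 14.4000·cos(-2.7141)·0.2 = -3.6208
y' = 9.3000 + 14.4000·sin(-2.7141)·0.2 = 8.1060
θ' = -2.7141 + (14.4000/2.0)·tan(-0.4)·0.2 = -3.3229
v' = 14.4000 + 0.6000·0.2 = 14.5200

(-3.6208, 8.1060, -3.3229, 14.5200)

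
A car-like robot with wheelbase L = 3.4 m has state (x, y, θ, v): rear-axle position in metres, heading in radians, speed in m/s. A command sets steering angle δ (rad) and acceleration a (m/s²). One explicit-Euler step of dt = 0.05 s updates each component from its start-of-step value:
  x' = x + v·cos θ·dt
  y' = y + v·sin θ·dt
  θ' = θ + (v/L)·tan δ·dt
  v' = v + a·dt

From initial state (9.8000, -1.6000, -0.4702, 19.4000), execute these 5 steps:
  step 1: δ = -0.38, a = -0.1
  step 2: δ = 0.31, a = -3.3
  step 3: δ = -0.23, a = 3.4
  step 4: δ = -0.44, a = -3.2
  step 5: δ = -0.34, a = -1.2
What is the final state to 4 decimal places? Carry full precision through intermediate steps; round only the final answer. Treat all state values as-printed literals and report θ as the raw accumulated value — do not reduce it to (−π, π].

(13.8830, -4.1584, -0.7934, 19.1800)

after step 1 (δ=-0.38, a=-0.1): (10.664733, -2.039473, -0.584150, 19.395000)
after step 2 (δ=0.31, a=-3.3): (11.473680, -2.574281, -0.492786, 19.230000)
after step 3 (δ=-0.23, a=3.4): (12.320780, -3.029149, -0.559000, 19.400000)
after step 4 (δ=-0.44, a=-3.2): (13.143132, -3.543578, -0.693311, 19.240000)
after step 5 (δ=-0.34, a=-1.2): (13.883038, -4.158380, -0.793398, 19.180000)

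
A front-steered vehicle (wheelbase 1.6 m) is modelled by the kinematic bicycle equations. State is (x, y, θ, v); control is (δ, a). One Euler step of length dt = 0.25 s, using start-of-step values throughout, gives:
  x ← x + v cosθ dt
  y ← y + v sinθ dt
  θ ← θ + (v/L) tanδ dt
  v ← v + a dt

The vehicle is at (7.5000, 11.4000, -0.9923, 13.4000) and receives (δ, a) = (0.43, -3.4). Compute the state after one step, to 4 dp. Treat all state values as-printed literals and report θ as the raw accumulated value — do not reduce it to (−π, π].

x' = 7.5000 + 13.4000·cos(-0.9923)·0.25 = 9.3317
y' = 11.4000 + 13.4000·sin(-0.9923)·0.25 = 8.5951
θ' = -0.9923 + (13.4000/1.6)·tan(0.43)·0.25 = -0.0321
v' = 13.4000 − 3.4000·0.25 = 12.5500

(9.3317, 8.5951, -0.0321, 12.5500)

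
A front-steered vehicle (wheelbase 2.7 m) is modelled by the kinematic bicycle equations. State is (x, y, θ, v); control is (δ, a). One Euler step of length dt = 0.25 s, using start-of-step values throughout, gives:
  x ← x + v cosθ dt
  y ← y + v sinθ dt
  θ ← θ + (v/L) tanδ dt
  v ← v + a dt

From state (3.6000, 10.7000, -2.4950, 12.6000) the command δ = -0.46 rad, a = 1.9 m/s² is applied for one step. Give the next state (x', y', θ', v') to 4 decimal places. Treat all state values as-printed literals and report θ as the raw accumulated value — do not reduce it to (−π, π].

x' = 3.6000 + 12.6000·cos(-2.4950)·0.25 = 1.0859
y' = 10.7000 + 12.6000·sin(-2.4950)·0.25 = 8.8022
θ' = -2.4950 + (12.6000/2.7)·tan(-0.46)·0.25 = -3.0730
v' = 12.6000 + 1.9000·0.25 = 13.0750

(1.0859, 8.8022, -3.0730, 13.0750)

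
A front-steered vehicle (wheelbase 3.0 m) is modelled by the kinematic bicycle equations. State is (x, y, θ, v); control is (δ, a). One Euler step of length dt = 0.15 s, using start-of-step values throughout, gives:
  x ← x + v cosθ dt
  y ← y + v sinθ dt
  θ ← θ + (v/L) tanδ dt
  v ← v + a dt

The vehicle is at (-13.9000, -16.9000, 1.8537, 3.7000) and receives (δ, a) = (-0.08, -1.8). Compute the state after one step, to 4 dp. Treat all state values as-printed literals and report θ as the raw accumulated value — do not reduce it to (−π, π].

(-14.0549, -16.3671, 1.8389, 3.4300)

x' = -13.9000 + 3.7000·cos(1.8537)·0.15 = -14.0549
y' = -16.9000 + 3.7000·sin(1.8537)·0.15 = -16.3671
θ' = 1.8537 + (3.7000/3.0)·tan(-0.08)·0.15 = 1.8389
v' = 3.7000 − 1.8000·0.15 = 3.4300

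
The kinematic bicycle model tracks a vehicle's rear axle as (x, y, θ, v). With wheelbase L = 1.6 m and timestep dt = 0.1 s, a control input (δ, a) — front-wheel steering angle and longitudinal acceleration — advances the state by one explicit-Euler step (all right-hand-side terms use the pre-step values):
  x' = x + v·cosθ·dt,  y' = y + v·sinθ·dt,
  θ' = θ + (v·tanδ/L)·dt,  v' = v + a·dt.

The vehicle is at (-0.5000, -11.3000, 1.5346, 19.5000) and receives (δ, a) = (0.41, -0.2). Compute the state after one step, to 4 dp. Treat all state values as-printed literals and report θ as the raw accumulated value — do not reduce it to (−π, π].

x' = -0.5000 + 19.5000·cos(1.5346)·0.1 = -0.4294
y' = -11.3000 + 19.5000·sin(1.5346)·0.1 = -9.3513
θ' = 1.5346 + (19.5000/1.6)·tan(0.41)·0.1 = 2.0643
v' = 19.5000 − 0.2000·0.1 = 19.4800

(-0.4294, -9.3513, 2.0643, 19.4800)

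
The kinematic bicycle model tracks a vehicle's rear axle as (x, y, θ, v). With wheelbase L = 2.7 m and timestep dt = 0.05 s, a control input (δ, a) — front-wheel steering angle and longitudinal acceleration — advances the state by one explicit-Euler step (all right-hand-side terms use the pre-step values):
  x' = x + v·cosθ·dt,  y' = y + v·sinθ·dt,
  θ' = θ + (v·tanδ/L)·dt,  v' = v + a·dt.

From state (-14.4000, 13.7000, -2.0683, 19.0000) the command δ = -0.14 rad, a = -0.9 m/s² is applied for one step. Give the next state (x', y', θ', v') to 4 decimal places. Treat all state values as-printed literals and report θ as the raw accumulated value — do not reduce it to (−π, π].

(-14.8534, 12.8652, -2.1179, 18.9550)

x' = -14.4000 + 19.0000·cos(-2.0683)·0.05 = -14.8534
y' = 13.7000 + 19.0000·sin(-2.0683)·0.05 = 12.8652
θ' = -2.0683 + (19.0000/2.7)·tan(-0.14)·0.05 = -2.1179
v' = 19.0000 − 0.9000·0.05 = 18.9550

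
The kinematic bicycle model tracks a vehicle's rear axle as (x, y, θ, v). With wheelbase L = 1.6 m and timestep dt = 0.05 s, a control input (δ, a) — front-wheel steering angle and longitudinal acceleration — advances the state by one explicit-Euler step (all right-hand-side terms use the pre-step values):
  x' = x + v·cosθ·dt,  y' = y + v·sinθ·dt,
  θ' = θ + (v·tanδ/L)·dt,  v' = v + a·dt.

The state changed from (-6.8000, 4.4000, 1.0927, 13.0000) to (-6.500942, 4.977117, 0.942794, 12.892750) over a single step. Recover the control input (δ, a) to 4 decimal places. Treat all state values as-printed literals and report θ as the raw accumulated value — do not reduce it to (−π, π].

δ = -0.3535, a = -2.1450

a = (v'−v)/dt = (-0.107250)/0.05 = -2.1450
Δθ = θ'−θ = -0.149906;  (v·dt/L) = 13.0000·0.05/1.6 = 0.406250
tan δ = Δθ·L/(v·dt) = -0.368999  →  δ = -0.3535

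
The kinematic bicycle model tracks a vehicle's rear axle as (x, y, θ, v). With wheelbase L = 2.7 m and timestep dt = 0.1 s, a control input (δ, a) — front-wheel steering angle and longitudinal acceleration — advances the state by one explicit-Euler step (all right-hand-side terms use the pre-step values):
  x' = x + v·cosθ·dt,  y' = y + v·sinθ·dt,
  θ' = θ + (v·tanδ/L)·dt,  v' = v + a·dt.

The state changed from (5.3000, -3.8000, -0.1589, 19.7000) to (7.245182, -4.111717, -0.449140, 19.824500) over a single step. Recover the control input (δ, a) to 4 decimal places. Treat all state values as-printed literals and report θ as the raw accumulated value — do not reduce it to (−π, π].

a = (v'−v)/dt = (0.124500)/0.1 = 1.2450
Δθ = θ'−θ = -0.290240;  (v·dt/L) = 19.7000·0.1/2.7 = 0.729630
tan δ = Δθ·L/(v·dt) = -0.397791  →  δ = -0.3786

δ = -0.3786, a = 1.2450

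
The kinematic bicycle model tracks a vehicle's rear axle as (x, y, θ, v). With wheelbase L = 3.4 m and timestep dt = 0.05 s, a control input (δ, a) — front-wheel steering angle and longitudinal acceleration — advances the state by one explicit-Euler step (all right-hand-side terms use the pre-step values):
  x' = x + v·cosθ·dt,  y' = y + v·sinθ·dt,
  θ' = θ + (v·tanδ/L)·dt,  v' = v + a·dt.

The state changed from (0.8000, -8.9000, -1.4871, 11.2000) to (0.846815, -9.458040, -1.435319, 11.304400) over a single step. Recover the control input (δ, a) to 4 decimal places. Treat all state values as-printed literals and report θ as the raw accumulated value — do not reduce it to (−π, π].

a = (v'−v)/dt = (0.104400)/0.05 = 2.0880
Δθ = θ'−θ = 0.051781;  (v·dt/L) = 11.2000·0.05/3.4 = 0.164706
tan δ = Δθ·L/(v·dt) = 0.314385  →  δ = 0.3046

δ = 0.3046, a = 2.0880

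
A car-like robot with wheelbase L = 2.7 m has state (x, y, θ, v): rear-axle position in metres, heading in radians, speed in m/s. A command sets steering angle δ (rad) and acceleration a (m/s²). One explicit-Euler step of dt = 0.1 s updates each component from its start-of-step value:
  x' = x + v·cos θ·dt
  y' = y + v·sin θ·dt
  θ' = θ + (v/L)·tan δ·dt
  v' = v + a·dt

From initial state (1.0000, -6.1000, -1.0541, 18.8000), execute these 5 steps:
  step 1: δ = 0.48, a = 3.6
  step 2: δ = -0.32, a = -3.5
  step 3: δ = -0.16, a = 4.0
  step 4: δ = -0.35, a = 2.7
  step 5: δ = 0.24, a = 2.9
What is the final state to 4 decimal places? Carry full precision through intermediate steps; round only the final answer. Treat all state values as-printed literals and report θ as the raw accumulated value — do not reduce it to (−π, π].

after step 1 (δ=0.48, a=3.6): (1.928740, -7.734577, -0.691601, 19.160000)
after step 2 (δ=-0.32, a=-3.5): (3.404493, -8.956546, -0.926764, 18.810000)
after step 3 (δ=-0.16, a=4.0): (4.533892, -10.460747, -1.039192, 19.210000)
after step 4 (δ=-0.35, a=2.7): (5.507679, -12.116639, -1.298903, 19.480000)
after step 5 (δ=0.24, a=2.9): (6.030825, -13.993078, -1.122344, 19.770000)

(6.0308, -13.9931, -1.1223, 19.7700)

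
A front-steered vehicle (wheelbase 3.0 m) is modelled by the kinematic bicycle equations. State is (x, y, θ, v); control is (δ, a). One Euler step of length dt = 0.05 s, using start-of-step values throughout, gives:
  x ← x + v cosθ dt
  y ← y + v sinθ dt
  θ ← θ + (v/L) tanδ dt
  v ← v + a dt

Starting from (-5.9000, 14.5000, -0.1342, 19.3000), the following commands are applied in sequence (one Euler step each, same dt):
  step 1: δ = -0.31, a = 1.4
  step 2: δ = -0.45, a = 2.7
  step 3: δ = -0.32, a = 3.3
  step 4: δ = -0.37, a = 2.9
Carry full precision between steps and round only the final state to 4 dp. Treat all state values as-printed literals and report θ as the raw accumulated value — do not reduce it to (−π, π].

after step 1 (δ=-0.31, a=1.4): (-4.943677, 14.370885, -0.237239, 19.370000)
after step 2 (δ=-0.45, a=2.7): (-4.002304, 14.143269, -0.393185, 19.505000)
after step 3 (δ=-0.32, a=3.3): (-3.101472, 13.769619, -0.500914, 19.670000)
after step 4 (δ=-0.37, a=2.9): (-2.238801, 13.297315, -0.628069, 19.815000)

(-2.2388, 13.2973, -0.6281, 19.8150)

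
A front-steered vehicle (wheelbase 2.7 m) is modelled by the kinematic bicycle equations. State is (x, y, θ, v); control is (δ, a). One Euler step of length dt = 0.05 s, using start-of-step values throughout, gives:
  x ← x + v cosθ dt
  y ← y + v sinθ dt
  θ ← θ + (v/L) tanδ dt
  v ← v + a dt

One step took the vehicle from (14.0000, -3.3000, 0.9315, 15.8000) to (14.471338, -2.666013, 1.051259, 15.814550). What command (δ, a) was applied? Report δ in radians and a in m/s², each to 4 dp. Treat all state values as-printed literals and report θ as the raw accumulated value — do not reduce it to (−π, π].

δ = 0.3885, a = 0.2910

a = (v'−v)/dt = (0.014550)/0.05 = 0.2910
Δθ = θ'−θ = 0.119759;  (v·dt/L) = 15.8000·0.05/2.7 = 0.292593
tan δ = Δθ·L/(v·dt) = 0.409303  →  δ = 0.3885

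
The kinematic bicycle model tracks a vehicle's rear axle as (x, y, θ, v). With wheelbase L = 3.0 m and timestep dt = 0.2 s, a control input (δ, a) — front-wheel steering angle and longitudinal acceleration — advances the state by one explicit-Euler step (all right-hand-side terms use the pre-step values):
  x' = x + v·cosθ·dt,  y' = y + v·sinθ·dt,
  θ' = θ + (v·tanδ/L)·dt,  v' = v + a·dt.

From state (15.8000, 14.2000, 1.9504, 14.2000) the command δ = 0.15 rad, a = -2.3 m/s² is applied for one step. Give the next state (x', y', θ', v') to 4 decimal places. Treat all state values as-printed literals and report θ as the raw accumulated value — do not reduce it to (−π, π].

(14.7476, 16.8378, 2.0935, 13.7400)

x' = 15.8000 + 14.2000·cos(1.9504)·0.2 = 14.7476
y' = 14.2000 + 14.2000·sin(1.9504)·0.2 = 16.8378
θ' = 1.9504 + (14.2000/3.0)·tan(0.15)·0.2 = 2.0935
v' = 14.2000 − 2.3000·0.2 = 13.7400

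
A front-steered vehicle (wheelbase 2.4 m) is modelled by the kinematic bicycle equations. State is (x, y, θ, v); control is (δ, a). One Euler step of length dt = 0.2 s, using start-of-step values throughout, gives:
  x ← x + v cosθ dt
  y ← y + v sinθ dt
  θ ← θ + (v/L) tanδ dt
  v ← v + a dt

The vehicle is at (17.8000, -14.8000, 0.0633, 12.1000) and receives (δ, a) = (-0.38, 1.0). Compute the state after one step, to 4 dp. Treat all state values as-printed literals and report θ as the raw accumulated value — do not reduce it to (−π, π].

x' = 17.8000 + 12.1000·cos(0.0633)·0.2 = 20.2152
y' = -14.8000 + 12.1000·sin(0.0633)·0.2 = -14.6469
θ' = 0.0633 + (12.1000/2.4)·tan(-0.38)·0.2 = -0.3394
v' = 12.1000 + 1.0000·0.2 = 12.3000

(20.2152, -14.6469, -0.3394, 12.3000)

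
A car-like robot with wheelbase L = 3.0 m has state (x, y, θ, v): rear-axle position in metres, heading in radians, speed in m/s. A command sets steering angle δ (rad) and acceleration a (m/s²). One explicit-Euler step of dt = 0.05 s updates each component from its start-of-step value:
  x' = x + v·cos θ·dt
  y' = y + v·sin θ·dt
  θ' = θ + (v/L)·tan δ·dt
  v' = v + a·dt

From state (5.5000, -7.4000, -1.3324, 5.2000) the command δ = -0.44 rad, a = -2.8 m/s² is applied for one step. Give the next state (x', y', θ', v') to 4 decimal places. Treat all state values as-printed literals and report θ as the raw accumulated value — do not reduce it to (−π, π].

x' = 5.5000 + 5.2000·cos(-1.3324)·0.05 = 5.5614
y' = -7.4000 + 5.2000·sin(-1.3324)·0.05 = -7.6526
θ' = -1.3324 + (5.2000/3.0)·tan(-0.44)·0.05 = -1.3732
v' = 5.2000 − 2.8000·0.05 = 5.0600

(5.5614, -7.6526, -1.3732, 5.0600)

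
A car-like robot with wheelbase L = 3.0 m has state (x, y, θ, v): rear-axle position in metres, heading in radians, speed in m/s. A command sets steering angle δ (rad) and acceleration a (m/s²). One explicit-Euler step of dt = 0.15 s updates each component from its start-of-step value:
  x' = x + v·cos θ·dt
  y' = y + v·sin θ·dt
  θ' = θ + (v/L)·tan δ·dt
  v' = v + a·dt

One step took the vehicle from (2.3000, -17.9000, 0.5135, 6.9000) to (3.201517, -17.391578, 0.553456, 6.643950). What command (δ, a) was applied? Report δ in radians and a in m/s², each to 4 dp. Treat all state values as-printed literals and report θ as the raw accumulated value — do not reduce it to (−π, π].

δ = 0.1153, a = -1.7070

a = (v'−v)/dt = (-0.256050)/0.15 = -1.7070
Δθ = θ'−θ = 0.039956;  (v·dt/L) = 6.9000·0.15/3.0 = 0.345000
tan δ = Δθ·L/(v·dt) = 0.115814  →  δ = 0.1153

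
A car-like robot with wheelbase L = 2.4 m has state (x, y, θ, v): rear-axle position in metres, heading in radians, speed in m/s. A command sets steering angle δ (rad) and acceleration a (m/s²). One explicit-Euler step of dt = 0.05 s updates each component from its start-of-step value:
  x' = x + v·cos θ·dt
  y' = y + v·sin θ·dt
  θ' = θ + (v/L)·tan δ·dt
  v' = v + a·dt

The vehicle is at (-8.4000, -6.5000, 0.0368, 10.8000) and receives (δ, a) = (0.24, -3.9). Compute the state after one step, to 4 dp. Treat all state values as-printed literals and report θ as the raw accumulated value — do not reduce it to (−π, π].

x' = -8.4000 + 10.8000·cos(0.0368)·0.05 = -7.8604
y' = -6.5000 + 10.8000·sin(0.0368)·0.05 = -6.4801
θ' = 0.0368 + (10.8000/2.4)·tan(0.24)·0.05 = 0.0919
v' = 10.8000 − 3.9000·0.05 = 10.6050

(-7.8604, -6.4801, 0.0919, 10.6050)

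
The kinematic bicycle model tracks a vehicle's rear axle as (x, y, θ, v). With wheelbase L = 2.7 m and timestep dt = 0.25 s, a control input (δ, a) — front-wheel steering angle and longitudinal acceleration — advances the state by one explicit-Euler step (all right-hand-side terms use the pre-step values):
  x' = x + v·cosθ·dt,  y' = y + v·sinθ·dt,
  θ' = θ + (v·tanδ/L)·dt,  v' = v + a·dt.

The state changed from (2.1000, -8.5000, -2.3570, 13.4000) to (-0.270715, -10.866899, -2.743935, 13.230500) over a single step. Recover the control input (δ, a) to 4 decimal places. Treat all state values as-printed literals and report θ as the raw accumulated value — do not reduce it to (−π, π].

δ = -0.3023, a = -0.6780

a = (v'−v)/dt = (-0.169500)/0.25 = -0.6780
Δθ = θ'−θ = -0.386935;  (v·dt/L) = 13.4000·0.25/2.7 = 1.240741
tan δ = Δθ·L/(v·dt) = -0.311858  →  δ = -0.3023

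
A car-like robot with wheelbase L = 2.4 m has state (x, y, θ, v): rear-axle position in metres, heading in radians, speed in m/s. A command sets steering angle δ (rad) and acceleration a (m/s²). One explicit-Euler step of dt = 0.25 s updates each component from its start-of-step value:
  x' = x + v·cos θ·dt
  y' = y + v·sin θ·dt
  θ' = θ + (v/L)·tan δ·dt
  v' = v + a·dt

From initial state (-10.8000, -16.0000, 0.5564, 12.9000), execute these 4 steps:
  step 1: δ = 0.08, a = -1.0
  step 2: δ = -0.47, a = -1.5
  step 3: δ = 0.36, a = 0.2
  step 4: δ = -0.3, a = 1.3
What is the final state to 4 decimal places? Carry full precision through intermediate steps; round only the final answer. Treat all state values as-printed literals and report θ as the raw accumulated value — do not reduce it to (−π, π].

(0.2362, -10.9514, 0.0789, 12.6500)

after step 1 (δ=0.08, a=-1.0): (-8.061453, -14.296772, 0.664130, 12.650000)
after step 2 (δ=-0.47, a=-1.5): (-5.571132, -12.347489, -0.005221, 12.275000)
after step 3 (δ=0.36, a=0.2): (-2.502423, -12.363511, 0.476065, 12.325000)
after step 4 (δ=-0.3, a=1.3): (0.236207, -10.951419, 0.078922, 12.650000)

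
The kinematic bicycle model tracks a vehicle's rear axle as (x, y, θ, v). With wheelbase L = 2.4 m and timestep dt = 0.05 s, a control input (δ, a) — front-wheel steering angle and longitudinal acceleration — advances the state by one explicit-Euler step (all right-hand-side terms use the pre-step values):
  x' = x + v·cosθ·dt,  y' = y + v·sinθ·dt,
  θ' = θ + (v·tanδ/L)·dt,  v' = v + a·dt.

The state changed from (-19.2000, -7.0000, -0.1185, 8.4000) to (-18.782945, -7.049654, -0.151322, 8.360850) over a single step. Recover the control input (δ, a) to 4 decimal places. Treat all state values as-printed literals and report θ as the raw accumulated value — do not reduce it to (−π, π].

a = (v'−v)/dt = (-0.039150)/0.05 = -0.7830
Δθ = θ'−θ = -0.032822;  (v·dt/L) = 8.4000·0.05/2.4 = 0.175000
tan δ = Δθ·L/(v·dt) = -0.187554  →  δ = -0.1854

δ = -0.1854, a = -0.7830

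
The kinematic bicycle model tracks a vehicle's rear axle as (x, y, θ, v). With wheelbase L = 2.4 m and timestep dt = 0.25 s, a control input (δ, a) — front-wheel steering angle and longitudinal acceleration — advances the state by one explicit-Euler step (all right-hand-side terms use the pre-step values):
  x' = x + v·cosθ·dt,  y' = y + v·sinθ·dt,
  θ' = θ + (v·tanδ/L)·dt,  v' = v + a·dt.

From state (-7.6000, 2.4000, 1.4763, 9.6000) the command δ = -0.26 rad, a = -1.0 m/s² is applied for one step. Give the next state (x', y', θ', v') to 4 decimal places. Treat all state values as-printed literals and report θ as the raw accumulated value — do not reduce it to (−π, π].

x' = -7.6000 + 9.6000·cos(1.4763)·0.25 = -7.3735
y' = 2.4000 + 9.6000·sin(1.4763)·0.25 = 4.7893
θ' = 1.4763 + (9.6000/2.4)·tan(-0.26)·0.25 = 1.2103
v' = 9.6000 − 1.0000·0.25 = 9.3500

(-7.3735, 4.7893, 1.2103, 9.3500)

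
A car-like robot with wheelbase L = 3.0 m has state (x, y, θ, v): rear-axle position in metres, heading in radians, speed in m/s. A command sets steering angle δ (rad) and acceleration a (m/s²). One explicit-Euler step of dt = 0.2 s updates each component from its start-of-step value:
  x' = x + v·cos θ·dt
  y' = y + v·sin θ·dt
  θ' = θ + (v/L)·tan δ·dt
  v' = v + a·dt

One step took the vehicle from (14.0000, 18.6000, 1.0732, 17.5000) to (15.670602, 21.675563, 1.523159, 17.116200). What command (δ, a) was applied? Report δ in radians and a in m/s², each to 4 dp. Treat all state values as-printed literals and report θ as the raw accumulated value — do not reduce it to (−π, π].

a = (v'−v)/dt = (-0.383800)/0.2 = -1.9190
Δθ = θ'−θ = 0.449959;  (v·dt/L) = 17.5000·0.2/3.0 = 1.166667
tan δ = Δθ·L/(v·dt) = 0.385679  →  δ = 0.3681

δ = 0.3681, a = -1.9190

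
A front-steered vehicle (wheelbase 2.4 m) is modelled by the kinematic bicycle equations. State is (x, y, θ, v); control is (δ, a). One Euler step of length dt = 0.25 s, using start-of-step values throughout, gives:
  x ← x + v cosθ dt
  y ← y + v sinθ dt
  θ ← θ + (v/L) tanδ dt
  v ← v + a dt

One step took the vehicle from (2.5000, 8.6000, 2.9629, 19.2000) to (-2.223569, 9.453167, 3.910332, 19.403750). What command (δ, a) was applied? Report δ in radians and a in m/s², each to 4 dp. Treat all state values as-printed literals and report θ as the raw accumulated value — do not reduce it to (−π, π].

δ = 0.4424, a = 0.8150

a = (v'−v)/dt = (0.203750)/0.25 = 0.8150
Δθ = θ'−θ = 0.947432;  (v·dt/L) = 19.2000·0.25/2.4 = 2.000000
tan δ = Δθ·L/(v·dt) = 0.473716  →  δ = 0.4424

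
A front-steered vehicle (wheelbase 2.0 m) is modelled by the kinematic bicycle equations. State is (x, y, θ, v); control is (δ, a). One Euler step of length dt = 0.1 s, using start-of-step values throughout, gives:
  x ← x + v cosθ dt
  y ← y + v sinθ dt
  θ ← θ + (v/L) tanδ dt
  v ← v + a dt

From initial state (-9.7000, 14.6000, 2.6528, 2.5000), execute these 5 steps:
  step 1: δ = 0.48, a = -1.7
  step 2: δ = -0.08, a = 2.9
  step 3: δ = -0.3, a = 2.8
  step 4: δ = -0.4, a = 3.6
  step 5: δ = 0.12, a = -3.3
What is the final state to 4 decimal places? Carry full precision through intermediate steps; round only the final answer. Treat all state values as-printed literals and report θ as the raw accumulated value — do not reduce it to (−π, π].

after step 1 (δ=0.48, a=-1.7): (-9.920725, 14.717390, 2.717876, 2.330000)
after step 2 (δ=-0.08, a=2.9): (-10.133120, 14.813188, 2.708536, 2.620000)
after step 3 (δ=-0.3, a=2.8): (-10.370934, 14.923136, 2.668013, 2.900000)
after step 4 (δ=-0.4, a=3.6): (-10.629017, 15.055397, 2.606708, 3.260000)
after step 5 (δ=0.12, a=-3.3): (-10.909484, 15.221573, 2.626363, 2.930000)

(-10.9095, 15.2216, 2.6264, 2.9300)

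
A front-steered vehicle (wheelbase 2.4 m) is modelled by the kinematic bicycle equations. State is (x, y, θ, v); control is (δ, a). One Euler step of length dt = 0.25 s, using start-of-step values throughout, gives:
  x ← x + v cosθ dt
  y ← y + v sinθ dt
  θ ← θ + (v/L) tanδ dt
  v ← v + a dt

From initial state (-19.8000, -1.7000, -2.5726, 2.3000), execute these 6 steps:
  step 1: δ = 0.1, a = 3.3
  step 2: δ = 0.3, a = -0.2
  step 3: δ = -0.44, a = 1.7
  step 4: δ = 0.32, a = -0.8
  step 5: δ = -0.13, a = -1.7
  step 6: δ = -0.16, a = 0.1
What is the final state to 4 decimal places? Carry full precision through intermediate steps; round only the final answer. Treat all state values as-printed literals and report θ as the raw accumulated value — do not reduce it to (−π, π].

after step 1 (δ=0.1, a=3.3): (-20.284405, -2.009801, -2.548561, 3.125000)
after step 2 (δ=0.3, a=-0.2): (-20.932257, -2.446423, -2.447866, 3.075000)
after step 3 (δ=-0.44, a=1.7): (-21.523325, -2.937967, -2.598663, 3.500000)
after step 4 (δ=0.32, a=-0.8): (-22.272499, -3.390033, -2.477844, 3.300000)
after step 5 (δ=-0.13, a=-1.7): (-22.922342, -3.898294, -2.522785, 2.875000)
after step 6 (δ=-0.16, a=0.1): (-23.507814, -4.315216, -2.571115, 2.900000)

(-23.5078, -4.3152, -2.5711, 2.9000)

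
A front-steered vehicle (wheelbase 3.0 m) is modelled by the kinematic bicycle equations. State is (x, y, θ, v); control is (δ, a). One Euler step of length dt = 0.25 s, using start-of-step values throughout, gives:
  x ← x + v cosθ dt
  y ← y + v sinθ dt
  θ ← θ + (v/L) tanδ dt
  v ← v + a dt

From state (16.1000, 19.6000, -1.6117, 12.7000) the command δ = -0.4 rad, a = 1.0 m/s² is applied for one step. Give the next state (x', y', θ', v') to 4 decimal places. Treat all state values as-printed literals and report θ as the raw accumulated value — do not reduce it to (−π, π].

(15.9702, 16.4277, -2.0592, 12.9500)

x' = 16.1000 + 12.7000·cos(-1.6117)·0.25 = 15.9702
y' = 19.6000 + 12.7000·sin(-1.6117)·0.25 = 16.4277
θ' = -1.6117 + (12.7000/3.0)·tan(-0.4)·0.25 = -2.0592
v' = 12.7000 + 1.0000·0.25 = 12.9500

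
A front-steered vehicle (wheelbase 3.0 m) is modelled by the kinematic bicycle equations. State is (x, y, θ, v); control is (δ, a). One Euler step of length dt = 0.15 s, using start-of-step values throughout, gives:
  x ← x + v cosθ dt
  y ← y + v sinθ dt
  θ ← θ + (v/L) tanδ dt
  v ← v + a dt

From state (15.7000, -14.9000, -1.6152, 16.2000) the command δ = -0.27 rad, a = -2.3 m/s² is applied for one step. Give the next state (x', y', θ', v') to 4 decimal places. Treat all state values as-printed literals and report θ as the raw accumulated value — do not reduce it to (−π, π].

(15.5921, -17.3276, -1.8394, 15.8550)

x' = 15.7000 + 16.2000·cos(-1.6152)·0.15 = 15.5921
y' = -14.9000 + 16.2000·sin(-1.6152)·0.15 = -17.3276
θ' = -1.6152 + (16.2000/3.0)·tan(-0.27)·0.15 = -1.8394
v' = 16.2000 − 2.3000·0.15 = 15.8550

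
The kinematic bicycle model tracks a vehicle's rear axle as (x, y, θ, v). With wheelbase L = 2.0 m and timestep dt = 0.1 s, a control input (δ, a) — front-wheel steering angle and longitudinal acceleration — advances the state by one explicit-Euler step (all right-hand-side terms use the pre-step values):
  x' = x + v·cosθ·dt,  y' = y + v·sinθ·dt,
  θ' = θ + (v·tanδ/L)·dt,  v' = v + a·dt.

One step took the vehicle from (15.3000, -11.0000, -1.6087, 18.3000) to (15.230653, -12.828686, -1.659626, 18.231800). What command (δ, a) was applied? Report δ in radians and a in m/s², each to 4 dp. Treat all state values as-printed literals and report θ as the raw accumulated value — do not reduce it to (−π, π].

a = (v'−v)/dt = (-0.068200)/0.1 = -0.6820
Δθ = θ'−θ = -0.050926;  (v·dt/L) = 18.3000·0.1/2.0 = 0.915000
tan δ = Δθ·L/(v·dt) = -0.055657  →  δ = -0.0556

δ = -0.0556, a = -0.6820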